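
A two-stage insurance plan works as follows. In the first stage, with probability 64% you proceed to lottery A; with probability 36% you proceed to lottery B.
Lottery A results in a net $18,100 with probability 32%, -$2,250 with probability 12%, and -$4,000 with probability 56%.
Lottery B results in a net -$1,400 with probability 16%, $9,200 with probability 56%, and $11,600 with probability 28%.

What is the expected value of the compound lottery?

EV(A) = 0.32 × 18100 + 0.12 × (-2250) + 0.56 × (-4000) = 5792 − 270 − 2240 = 3282
EV(B) = 0.16 × (-1400) + 0.56 × 9200 + 0.28 × 11600 = -224 + 5152 + 3248 = 8176
Overall = 0.64 × 3282 + 0.36 × 8176 = 2100.48 + 2943.36 = 5043.84

$5,043.84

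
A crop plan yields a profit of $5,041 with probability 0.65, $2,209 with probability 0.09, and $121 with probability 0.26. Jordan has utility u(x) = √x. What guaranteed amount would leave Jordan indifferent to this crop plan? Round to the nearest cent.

$2,834.50

E[u] = 0.65·√5041 + 0.09·√2209 + 0.26·√121 = 0.65·71 + 0.09·47 + 0.26·11 = 53.24
CE = (53.24)² = 2834.4976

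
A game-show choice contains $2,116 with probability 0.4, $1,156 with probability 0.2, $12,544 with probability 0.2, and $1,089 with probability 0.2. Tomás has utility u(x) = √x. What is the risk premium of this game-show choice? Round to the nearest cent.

$866.56

E[u] = 0.4·√2116 + 0.2·√1156 + 0.2·√12544 + 0.2·√1089 = 0.4·46 + 0.2·34 + 0.2·112 + 0.2·33 = 54.2
CE = (54.2)² = 2937.64
Risk premium = EV − CE = 3804.2 − 2937.64 = 866.56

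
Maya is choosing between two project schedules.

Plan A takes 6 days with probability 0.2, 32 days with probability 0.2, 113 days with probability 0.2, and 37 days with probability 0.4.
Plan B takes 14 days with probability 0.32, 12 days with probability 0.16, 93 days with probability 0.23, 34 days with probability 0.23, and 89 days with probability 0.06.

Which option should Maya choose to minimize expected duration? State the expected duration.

Plan B (40.95 days)

Plan A = 0.2 × 6 + 0.2 × 32 + 0.2 × 113 + 0.4 × 37 = 1.2 + 6.4 + 22.6 + 14.8 = 45
Plan B = 0.32 × 14 + 0.16 × 12 + 0.23 × 93 + 0.23 × 34 + 0.06 × 89 = 4.48 + 1.92 + 21.39 + 7.82 + 5.34 = 40.95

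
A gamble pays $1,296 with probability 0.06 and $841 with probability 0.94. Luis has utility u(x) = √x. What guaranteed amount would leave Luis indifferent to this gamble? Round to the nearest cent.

E[u] = 0.06·√1296 + 0.94·√841 = 0.06·36 + 0.94·29 = 29.42
CE = (29.42)² = 865.5364

$865.54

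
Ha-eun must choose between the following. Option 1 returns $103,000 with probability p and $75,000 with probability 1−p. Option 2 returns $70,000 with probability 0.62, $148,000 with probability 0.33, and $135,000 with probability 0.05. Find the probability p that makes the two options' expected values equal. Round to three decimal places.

EV(Option 2) = 0.62 × 70000 + 0.33 × 148000 + 0.05 × 135000 = 43400 + 48840 + 6750 = 98990
p·103000 + (1−p)·75000 = 98990
28000p + 75000 = 98990
p = (98990 − 75000) / 28000

p = 0.857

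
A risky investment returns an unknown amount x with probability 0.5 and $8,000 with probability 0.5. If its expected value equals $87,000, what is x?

x = $166,000

0.5·x + 0.5·8000 = 87000
0.5·x = 87000 − 4000 = 83000
x = 83000 / 0.5 = 166000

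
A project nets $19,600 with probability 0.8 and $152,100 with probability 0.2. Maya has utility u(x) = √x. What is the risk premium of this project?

E[u] = 0.8·√19600 + 0.2·√152100 = 0.8·140 + 0.2·390 = 190
CE = (190)² = 36100
Risk premium = EV − CE = 46100 − 36100 = 10000

$10,000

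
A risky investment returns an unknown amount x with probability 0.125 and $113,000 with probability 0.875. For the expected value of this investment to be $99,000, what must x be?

x = $1,000

0.125·x + 0.875·113000 = 99000
0.125·x = 99000 − 98875 = 125
x = 125 / 0.125 = 1000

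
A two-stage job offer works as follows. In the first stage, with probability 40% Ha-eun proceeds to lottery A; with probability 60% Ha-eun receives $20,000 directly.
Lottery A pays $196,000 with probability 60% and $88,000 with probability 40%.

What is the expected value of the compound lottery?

$73,120

EV(A) = 0.6 × 196000 + 0.4 × 88000 = 117600 + 35200 = 152800
Branch B: 20000 (certain)
Overall = 0.4 × 152800 + 0.6 × 20000 = 61120 + 12000 = 73120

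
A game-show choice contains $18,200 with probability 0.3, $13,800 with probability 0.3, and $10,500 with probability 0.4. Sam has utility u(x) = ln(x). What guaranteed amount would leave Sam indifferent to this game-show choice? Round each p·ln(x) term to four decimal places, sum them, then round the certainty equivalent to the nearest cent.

$13,442.81

E[u] = 0.3·ln(18200) + 0.3·ln(13800) + 0.4·ln(10500) = 2.9428 + 2.8597 + 3.7037 = 9.5062
CE = e^9.5062 ≈ 13442.81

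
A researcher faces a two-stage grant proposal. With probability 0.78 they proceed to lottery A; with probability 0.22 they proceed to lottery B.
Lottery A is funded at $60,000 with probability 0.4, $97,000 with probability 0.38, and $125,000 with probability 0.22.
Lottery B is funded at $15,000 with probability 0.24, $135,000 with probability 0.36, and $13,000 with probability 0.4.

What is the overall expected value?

$81,548.80

EV(A) = 0.4 × 60000 + 0.38 × 97000 + 0.22 × 125000 = 24000 + 36860 + 27500 = 88360
EV(B) = 0.24 × 15000 + 0.36 × 135000 + 0.4 × 13000 = 3600 + 48600 + 5200 = 57400
Overall = 0.78 × 88360 + 0.22 × 57400 = 68920.8 + 12628 = 81548.8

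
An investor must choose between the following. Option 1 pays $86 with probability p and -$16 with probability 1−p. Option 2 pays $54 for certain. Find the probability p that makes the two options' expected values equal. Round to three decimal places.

p·86 + (1−p)·(-16) = 54
102p − 16 = 54
p = (54 + 16) / 102

p = 0.686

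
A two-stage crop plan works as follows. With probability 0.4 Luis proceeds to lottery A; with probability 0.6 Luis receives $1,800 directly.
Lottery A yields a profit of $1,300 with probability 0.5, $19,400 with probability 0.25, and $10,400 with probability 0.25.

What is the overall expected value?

$4,320

EV(A) = 0.5 × 1300 + 0.25 × 19400 + 0.25 × 10400 = 650 + 4850 + 2600 = 8100
Branch B: 1800 (certain)
Overall = 0.4 × 8100 + 0.6 × 1800 = 3240 + 1080 = 4320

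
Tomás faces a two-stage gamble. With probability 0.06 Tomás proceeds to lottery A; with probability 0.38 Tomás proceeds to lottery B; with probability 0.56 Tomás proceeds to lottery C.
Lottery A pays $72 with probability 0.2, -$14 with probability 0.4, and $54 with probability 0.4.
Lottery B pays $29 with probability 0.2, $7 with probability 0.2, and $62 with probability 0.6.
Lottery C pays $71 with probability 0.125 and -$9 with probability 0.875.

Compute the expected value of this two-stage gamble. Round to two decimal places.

EV(A) = 0.2 × 72 + 0.4 × (-14) + 0.4 × 54 = 14.4 − 5.6 + 21.6 = 30.4
EV(B) = 0.2 × 29 + 0.2 × 7 + 0.6 × 62 = 5.8 + 1.4 + 37.2 = 44.4
EV(C) = 0.125 × 71 + 0.875 × (-9) = 8.875 − 7.875 = 1
Overall = 0.06 × 30.4 + 0.38 × 44.4 + 0.56 × 1 = 1.824 + 16.872 + 0.56 = 19.256

$19.26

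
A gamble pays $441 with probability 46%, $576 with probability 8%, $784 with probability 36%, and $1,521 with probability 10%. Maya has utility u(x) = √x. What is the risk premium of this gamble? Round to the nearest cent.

$29.97

E[u] = 0.46·√441 + 0.08·√576 + 0.36·√784 + 0.1·√1521 = 0.46·21 + 0.08·24 + 0.36·28 + 0.1·39 = 25.56
CE = (25.56)² = 653.3136
Risk premium = EV − CE = 683.28 − 653.3136 = 29.9664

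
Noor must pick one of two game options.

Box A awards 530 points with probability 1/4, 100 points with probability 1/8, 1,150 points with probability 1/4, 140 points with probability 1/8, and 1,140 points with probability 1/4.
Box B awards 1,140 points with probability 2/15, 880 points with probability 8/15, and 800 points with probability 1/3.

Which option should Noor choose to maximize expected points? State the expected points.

Box A = 1/4 × 530 + 1/8 × 100 + 1/4 × 1150 + 1/8 × 140 + 1/4 × 1140 = 132.5 + 12.5 + 287.5 + 17.5 + 285 = 735
Box B = 2/15 × 1140 + 8/15 × 880 + 1/3 × 800 = 152 + 469.3333 + 266.6667 = 888

Box B (888 points)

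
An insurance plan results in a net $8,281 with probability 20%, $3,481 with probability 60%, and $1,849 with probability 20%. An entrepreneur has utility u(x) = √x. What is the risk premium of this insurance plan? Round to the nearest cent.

$245.76

E[u] = 0.2·√8281 + 0.6·√3481 + 0.2·√1849 = 0.2·91 + 0.6·59 + 0.2·43 = 62.2
CE = (62.2)² = 3868.84
Risk premium = EV − CE = 4114.6 − 3868.84 = 245.76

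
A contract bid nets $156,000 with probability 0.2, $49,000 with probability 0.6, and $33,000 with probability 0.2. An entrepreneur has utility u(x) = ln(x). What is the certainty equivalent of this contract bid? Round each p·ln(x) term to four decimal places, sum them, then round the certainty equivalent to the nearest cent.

E[u] = 0.2·ln(156000) + 0.6·ln(49000) + 0.2·ln(33000) = 2.3915 + 6.4797 + 2.0809 = 10.9521
CE = e^10.9521 ≈ 57073.77

$57,073.77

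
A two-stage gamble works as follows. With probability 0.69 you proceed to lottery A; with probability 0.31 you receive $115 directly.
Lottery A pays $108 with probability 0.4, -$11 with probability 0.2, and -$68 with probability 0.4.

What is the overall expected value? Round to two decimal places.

$45.17

EV(A) = 0.4 × 108 + 0.2 × (-11) + 0.4 × (-68) = 43.2 − 2.2 − 27.2 = 13.8
Branch B: 115 (certain)
Overall = 0.69 × 13.8 + 0.31 × 115 = 9.522 + 35.65 = 45.172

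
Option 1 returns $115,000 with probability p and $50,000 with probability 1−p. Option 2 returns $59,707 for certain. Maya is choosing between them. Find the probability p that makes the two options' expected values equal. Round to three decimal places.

p = 0.149

p·115000 + (1−p)·50000 = 59707
65000p + 50000 = 59707
p = (59707 − 50000) / 65000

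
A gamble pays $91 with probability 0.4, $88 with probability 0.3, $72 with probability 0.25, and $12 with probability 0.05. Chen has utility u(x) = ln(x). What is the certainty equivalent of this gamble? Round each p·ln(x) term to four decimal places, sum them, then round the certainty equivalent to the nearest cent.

$76.78

E[u] = 0.4·ln(91) + 0.3·ln(88) + 0.25·ln(72) + 0.05·ln(12) = 1.8043 + 1.3432 + 1.0692 + 0.1242 = 4.3409
CE = e^4.3409 ≈ 76.78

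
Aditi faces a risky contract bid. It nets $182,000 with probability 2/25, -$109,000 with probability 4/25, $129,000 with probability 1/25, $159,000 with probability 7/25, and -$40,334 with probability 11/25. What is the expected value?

EV = 2/25 × 182000 + 4/25 × (-109000) + 1/25 × 129000 + 7/25 × 159000 + 11/25 × (-40334) = 14560 − 17440 + 5160 + 44520 − 17746.96 = 29053.04

$29,053.04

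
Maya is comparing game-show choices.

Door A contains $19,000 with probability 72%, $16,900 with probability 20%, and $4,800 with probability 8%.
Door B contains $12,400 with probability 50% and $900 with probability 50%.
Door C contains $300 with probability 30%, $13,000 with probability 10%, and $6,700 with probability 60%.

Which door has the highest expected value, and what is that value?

Door A = 0.72 × 19000 + 0.2 × 16900 + 0.08 × 4800 = 13680 + 3380 + 384 = 17444
Door B = 0.5 × 12400 + 0.5 × 900 = 6200 + 450 = 6650
Door C = 0.3 × 300 + 0.1 × 13000 + 0.6 × 6700 = 90 + 1300 + 4020 = 5410

Door A ($17,444)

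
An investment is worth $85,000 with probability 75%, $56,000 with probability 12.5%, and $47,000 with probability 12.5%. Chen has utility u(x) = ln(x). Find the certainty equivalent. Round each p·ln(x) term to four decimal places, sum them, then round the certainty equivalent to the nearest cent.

E[u] = 0.75·ln(85000) + 0.125·ln(56000) + 0.125·ln(47000) = 8.5128 + 1.3666 + 1.3447 = 11.2241
CE = e^11.2241 ≈ 74914.29

$74,914.29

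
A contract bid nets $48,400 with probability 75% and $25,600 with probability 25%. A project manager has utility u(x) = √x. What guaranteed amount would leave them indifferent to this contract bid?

$42,025

E[u] = 0.75·√48400 + 0.25·√25600 = 0.75·220 + 0.25·160 = 205
CE = (205)² = 42025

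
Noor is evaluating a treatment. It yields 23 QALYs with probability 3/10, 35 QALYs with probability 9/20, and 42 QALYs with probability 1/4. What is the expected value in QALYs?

33.15 QALYs

EV = 3/10 × 23 + 9/20 × 35 + 1/4 × 42 = 6.9 + 15.75 + 10.5 = 33.15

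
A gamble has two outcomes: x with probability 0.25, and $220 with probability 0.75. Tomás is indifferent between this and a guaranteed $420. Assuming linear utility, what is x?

0.25·x + 0.75·220 = 420
0.25·x = 420 − 165 = 255
x = 255 / 0.25 = 1020

x = $1,020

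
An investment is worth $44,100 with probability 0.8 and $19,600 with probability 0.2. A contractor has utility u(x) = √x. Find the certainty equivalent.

E[u] = 0.8·√44100 + 0.2·√19600 = 0.8·210 + 0.2·140 = 196
CE = (196)² = 38416

$38,416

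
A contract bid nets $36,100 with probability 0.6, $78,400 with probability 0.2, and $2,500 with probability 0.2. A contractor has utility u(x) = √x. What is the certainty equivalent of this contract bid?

E[u] = 0.6·√36100 + 0.2·√78400 + 0.2·√2500 = 0.6·190 + 0.2·280 + 0.2·50 = 180
CE = (180)² = 32400

$32,400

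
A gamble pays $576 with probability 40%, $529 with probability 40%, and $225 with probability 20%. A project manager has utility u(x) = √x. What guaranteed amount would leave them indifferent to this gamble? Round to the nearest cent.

$475.24

E[u] = 0.4·√576 + 0.4·√529 + 0.2·√225 = 0.4·24 + 0.4·23 + 0.2·15 = 21.8
CE = (21.8)² = 475.24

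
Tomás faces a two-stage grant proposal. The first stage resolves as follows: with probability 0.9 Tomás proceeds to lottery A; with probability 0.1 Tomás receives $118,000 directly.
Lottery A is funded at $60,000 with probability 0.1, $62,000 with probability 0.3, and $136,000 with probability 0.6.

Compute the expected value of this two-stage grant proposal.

$107,380

EV(A) = 0.1 × 60000 + 0.3 × 62000 + 0.6 × 136000 = 6000 + 18600 + 81600 = 106200
Branch B: 118000 (certain)
Overall = 0.9 × 106200 + 0.1 × 118000 = 95580 + 11800 = 107380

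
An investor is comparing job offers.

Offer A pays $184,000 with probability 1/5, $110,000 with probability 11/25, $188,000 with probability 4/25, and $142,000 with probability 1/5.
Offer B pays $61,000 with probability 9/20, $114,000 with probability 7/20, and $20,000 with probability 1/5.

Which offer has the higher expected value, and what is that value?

Offer A ($143,680)

Offer A = 1/5 × 184000 + 11/25 × 110000 + 4/25 × 188000 + 1/5 × 142000 = 36800 + 48400 + 30080 + 28400 = 143680
Offer B = 9/20 × 61000 + 7/20 × 114000 + 1/5 × 20000 = 27450 + 39900 + 4000 = 71350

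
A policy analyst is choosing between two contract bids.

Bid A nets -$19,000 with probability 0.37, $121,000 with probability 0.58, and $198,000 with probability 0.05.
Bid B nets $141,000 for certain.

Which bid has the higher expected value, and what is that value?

Bid A = 0.37 × (-19000) + 0.58 × 121000 + 0.05 × 198000 = -7030 + 70180 + 9900 = 73050
Bid B: 141000 (certain)

Bid B ($141,000)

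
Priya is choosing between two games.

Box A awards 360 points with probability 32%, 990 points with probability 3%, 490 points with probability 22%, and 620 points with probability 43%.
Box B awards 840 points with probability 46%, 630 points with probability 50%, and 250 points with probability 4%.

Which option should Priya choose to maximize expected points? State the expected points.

Box B (711.4 points)

Box A = 0.32 × 360 + 0.03 × 990 + 0.22 × 490 + 0.43 × 620 = 115.2 + 29.7 + 107.8 + 266.6 = 519.3
Box B = 0.46 × 840 + 0.5 × 630 + 0.04 × 250 = 386.4 + 315 + 10 = 711.4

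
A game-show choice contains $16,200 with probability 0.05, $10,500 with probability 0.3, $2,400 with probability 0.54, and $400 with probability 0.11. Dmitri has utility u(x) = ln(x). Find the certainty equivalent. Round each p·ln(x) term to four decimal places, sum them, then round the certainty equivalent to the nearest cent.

E[u] = 0.05·ln(16200) + 0.3·ln(10500) + 0.54·ln(2400) + 0.11·ln(400) = 0.4846 + 2.7777 + 4.2029 + 0.6591 = 8.1243
CE = e^8.1243 ≈ 3375.50

$3,375.50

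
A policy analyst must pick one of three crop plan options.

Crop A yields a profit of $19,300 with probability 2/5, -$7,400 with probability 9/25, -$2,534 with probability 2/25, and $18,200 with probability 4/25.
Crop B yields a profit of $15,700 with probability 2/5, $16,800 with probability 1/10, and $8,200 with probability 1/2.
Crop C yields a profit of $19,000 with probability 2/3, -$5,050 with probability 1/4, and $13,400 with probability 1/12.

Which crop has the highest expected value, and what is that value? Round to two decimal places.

Crop A = 2/5 × 19300 + 9/25 × (-7400) + 2/25 × (-2534) + 4/25 × 18200 = 7720 − 2664 − 202.72 + 2912 = 7765.28
Crop B = 2/5 × 15700 + 1/10 × 16800 + 1/2 × 8200 = 6280 + 1680 + 4100 = 12060
Crop C = 2/3 × 19000 + 1/4 × (-5050) + 1/12 × 13400 = 12666.6667 − 1262.5 + 1116.6667 = 12520.8333

Crop C ($12,520.83)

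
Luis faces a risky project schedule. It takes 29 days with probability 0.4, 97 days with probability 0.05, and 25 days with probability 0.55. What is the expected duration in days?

EV = 0.4 × 29 + 0.05 × 97 + 0.55 × 25 = 11.6 + 4.85 + 13.75 = 30.2

30.2 days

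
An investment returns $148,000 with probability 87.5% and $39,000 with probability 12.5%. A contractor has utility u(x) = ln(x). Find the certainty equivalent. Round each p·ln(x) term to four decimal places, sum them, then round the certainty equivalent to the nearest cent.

E[u] = 0.875·ln(148000) + 0.125·ln(39000) = 10.4168 + 1.3214 = 11.7382
CE = e^11.7382 ≈ 125266.66

$125,266.66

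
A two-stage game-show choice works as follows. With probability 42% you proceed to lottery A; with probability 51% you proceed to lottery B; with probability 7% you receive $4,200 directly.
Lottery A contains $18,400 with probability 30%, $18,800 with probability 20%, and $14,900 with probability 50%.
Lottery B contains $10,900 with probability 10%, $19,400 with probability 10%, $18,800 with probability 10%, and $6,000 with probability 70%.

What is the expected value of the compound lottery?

EV(A) = 0.3 × 18400 + 0.2 × 18800 + 0.5 × 14900 = 5520 + 3760 + 7450 = 16730
EV(B) = 0.1 × 10900 + 0.1 × 19400 + 0.1 × 18800 + 0.7 × 6000 = 1090 + 1940 + 1880 + 4200 = 9110
Branch C: 4200 (certain)
Overall = 0.42 × 16730 + 0.51 × 9110 + 0.07 × 4200 = 7026.6 + 4646.1 + 294 = 11966.7

$11,966.70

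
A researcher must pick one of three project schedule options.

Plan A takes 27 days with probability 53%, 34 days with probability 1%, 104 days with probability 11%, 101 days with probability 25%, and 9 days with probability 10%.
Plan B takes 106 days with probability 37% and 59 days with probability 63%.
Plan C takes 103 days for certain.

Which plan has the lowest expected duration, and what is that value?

Plan A (52.24 days)

Plan A = 0.53 × 27 + 0.01 × 34 + 0.11 × 104 + 0.25 × 101 + 0.1 × 9 = 14.31 + 0.34 + 11.44 + 25.25 + 0.9 = 52.24
Plan B = 0.37 × 106 + 0.63 × 59 = 39.22 + 37.17 = 76.39
Plan C: 103 (certain)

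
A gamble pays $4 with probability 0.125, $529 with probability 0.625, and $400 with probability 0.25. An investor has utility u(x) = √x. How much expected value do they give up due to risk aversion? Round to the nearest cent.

E[u] = 0.125·√4 + 0.625·√529 + 0.25·√400 = 0.125·2 + 0.625·23 + 0.25·20 = 19.625
CE = (19.625)² = 385.140625
Risk premium = EV − CE = 431.125 − 385.140625 = 45.984375

$45.98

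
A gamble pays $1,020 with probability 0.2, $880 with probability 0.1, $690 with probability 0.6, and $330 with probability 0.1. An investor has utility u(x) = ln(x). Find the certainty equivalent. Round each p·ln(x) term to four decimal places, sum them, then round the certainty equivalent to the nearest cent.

E[u] = 0.2·ln(1020) + 0.1·ln(880) + 0.6·ln(690) + 0.1·ln(330) = 1.3855 + 0.6780 + 3.9220 + 0.5799 = 6.5654
CE = e^6.5654 ≈ 710.10

$710.10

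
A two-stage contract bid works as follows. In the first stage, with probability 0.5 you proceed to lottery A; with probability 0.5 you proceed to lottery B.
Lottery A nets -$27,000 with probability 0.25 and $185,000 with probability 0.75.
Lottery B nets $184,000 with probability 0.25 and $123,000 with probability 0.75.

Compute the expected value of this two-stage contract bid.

EV(A) = 0.25 × (-27000) + 0.75 × 185000 = -6750 + 138750 = 132000
EV(B) = 0.25 × 184000 + 0.75 × 123000 = 46000 + 92250 = 138250
Overall = 0.5 × 132000 + 0.5 × 138250 = 66000 + 69125 = 135125

$135,125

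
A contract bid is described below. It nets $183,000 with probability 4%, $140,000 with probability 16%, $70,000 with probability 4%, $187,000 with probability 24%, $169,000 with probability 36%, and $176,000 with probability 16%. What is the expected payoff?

$166,400

EV = 0.04 × 183000 + 0.16 × 140000 + 0.04 × 70000 + 0.24 × 187000 + 0.36 × 169000 + 0.16 × 176000 = 7320 + 22400 + 2800 + 44880 + 60840 + 28160 = 166400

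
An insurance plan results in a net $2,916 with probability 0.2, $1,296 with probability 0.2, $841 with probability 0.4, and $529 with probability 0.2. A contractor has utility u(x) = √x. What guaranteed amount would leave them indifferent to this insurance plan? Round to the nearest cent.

$1,169.64

E[u] = 0.2·√2916 + 0.2·√1296 + 0.4·√841 + 0.2·√529 = 0.2·54 + 0.2·36 + 0.4·29 + 0.2·23 = 34.2
CE = (34.2)² = 1169.64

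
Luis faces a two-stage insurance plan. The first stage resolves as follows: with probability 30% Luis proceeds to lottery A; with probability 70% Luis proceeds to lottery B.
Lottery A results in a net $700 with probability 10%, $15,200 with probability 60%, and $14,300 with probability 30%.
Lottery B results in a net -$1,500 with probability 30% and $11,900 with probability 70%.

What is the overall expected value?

$9,560

EV(A) = 0.1 × 700 + 0.6 × 15200 + 0.3 × 14300 = 70 + 9120 + 4290 = 13480
EV(B) = 0.3 × (-1500) + 0.7 × 11900 = -450 + 8330 = 7880
Overall = 0.3 × 13480 + 0.7 × 7880 = 4044 + 5516 = 9560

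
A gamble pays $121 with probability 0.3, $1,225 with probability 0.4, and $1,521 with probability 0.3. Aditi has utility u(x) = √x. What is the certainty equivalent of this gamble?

$841

E[u] = 0.3·√121 + 0.4·√1225 + 0.3·√1521 = 0.3·11 + 0.4·35 + 0.3·39 = 29
CE = (29)² = 841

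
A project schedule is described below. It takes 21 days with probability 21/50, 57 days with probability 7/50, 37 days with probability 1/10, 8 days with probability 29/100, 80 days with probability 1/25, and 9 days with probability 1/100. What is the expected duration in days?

EV = 21/50 × 21 + 7/50 × 57 + 1/10 × 37 + 29/100 × 8 + 1/25 × 80 + 1/100 × 9 = 8.82 + 7.98 + 3.7 + 2.32 + 3.2 + 0.09 = 26.11

26.11 days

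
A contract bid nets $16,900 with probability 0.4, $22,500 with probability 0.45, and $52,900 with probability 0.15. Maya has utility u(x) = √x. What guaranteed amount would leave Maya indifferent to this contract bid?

E[u] = 0.4·√16900 + 0.45·√22500 + 0.15·√52900 = 0.4·130 + 0.45·150 + 0.15·230 = 154
CE = (154)² = 23716

$23,716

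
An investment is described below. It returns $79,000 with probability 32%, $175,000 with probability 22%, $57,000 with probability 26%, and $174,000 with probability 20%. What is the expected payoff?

EV = 0.32 × 79000 + 0.22 × 175000 + 0.26 × 57000 + 0.2 × 174000 = 25280 + 38500 + 14820 + 34800 = 113400

$113,400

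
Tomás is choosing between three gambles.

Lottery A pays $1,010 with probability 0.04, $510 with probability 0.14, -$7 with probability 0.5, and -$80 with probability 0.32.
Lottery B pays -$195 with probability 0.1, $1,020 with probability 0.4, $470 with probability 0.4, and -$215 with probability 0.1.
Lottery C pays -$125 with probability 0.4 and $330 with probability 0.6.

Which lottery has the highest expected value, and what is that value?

Lottery B ($555)

Lottery A = 0.04 × 1010 + 0.14 × 510 + 0.5 × (-7) + 0.32 × (-80) = 40.4 + 71.4 − 3.5 − 25.6 = 82.7
Lottery B = 0.1 × (-195) + 0.4 × 1020 + 0.4 × 470 + 0.1 × (-215) = -19.5 + 408 + 188 − 21.5 = 555
Lottery C = 0.4 × (-125) + 0.6 × 330 = -50 + 198 = 148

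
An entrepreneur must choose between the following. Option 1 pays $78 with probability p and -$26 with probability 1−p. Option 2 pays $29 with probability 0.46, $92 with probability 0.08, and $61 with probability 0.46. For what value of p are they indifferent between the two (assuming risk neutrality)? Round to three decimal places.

EV(Option 2) = 0.46 × 29 + 0.08 × 92 + 0.46 × 61 = 13.34 + 7.36 + 28.06 = 48.76
p·78 + (1−p)·(-26) = 48.76
104p − 26 = 48.76
p = (48.76 + 26) / 104

p = 0.719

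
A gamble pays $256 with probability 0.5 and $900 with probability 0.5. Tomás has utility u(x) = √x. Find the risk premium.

E[u] = 0.5·√256 + 0.5·√900 = 0.5·16 + 0.5·30 = 23
CE = (23)² = 529
Risk premium = EV − CE = 578 − 529 = 49

$49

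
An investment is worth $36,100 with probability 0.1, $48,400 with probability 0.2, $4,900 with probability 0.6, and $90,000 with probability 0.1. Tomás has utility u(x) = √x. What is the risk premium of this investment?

$7,005

E[u] = 0.1·√36100 + 0.2·√48400 + 0.6·√4900 + 0.1·√90000 = 0.1·190 + 0.2·220 + 0.6·70 + 0.1·300 = 135
CE = (135)² = 18225
Risk premium = EV − CE = 25230 − 18225 = 7005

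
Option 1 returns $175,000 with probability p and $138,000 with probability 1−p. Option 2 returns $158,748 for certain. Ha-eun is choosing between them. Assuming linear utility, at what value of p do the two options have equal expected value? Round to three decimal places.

p·175000 + (1−p)·138000 = 158748
37000p + 138000 = 158748
p = (158748 − 138000) / 37000

p = 0.561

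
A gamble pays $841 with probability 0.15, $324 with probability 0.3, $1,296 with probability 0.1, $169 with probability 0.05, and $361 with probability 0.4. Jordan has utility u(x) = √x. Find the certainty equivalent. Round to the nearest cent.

E[u] = 0.15·√841 + 0.3·√324 + 0.1·√1296 + 0.05·√169 + 0.4·√361 = 0.15·29 + 0.3·18 + 0.1·36 + 0.05·13 + 0.4·19 = 21.6
CE = (21.6)² = 466.56

$466.56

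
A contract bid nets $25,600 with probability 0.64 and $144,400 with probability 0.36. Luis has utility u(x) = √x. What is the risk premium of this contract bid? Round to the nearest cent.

$11,151.36

E[u] = 0.64·√25600 + 0.36·√144400 = 0.64·160 + 0.36·380 = 239.2
CE = (239.2)² = 57216.64
Risk premium = EV − CE = 68368 − 57216.64 = 11151.36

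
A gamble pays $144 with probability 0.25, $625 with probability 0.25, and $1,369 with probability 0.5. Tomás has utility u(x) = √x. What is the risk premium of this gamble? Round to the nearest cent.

E[u] = 0.25·√144 + 0.25·√625 + 0.5·√1369 = 0.25·12 + 0.25·25 + 0.5·37 = 27.75
CE = (27.75)² = 770.0625
Risk premium = EV − CE = 876.75 − 770.0625 = 106.6875

$106.69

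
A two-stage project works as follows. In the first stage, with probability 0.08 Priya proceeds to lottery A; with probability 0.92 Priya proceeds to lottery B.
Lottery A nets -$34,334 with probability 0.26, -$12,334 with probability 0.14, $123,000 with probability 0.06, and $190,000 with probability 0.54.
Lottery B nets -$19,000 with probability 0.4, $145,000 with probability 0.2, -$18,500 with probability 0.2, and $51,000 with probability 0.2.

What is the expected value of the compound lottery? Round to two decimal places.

EV(A) = 0.26 × (-34334) + 0.14 × (-12334) + 0.06 × 123000 + 0.54 × 190000 = -8926.84 − 1726.76 + 7380 + 102600 = 99326.4
EV(B) = 0.4 × (-19000) + 0.2 × 145000 + 0.2 × (-18500) + 0.2 × 51000 = -7600 + 29000 − 3700 + 10200 = 27900
Overall = 0.08 × 99326.4 + 0.92 × 27900 = 7946.112 + 25668 = 33614.112

$33,614.11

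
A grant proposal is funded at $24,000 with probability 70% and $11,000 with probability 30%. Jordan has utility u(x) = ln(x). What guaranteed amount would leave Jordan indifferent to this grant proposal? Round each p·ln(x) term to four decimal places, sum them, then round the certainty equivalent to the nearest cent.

$18,992.51

E[u] = 0.7·ln(24000) + 0.3·ln(11000) = 7.0601 + 2.7917 = 9.8518
CE = e^9.8518 ≈ 18992.51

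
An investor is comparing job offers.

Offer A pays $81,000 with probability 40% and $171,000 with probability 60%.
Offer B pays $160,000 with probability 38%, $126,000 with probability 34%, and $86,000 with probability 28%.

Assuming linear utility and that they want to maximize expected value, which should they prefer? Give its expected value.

Offer A = 0.4 × 81000 + 0.6 × 171000 = 32400 + 102600 = 135000
Offer B = 0.38 × 160000 + 0.34 × 126000 + 0.28 × 86000 = 60800 + 42840 + 24080 = 127720

Offer A ($135,000)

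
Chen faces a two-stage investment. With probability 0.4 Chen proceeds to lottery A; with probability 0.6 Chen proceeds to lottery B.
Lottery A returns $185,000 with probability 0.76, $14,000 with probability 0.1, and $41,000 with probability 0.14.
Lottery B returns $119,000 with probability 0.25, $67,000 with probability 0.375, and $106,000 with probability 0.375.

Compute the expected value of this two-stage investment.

EV(A) = 0.76 × 185000 + 0.1 × 14000 + 0.14 × 41000 = 140600 + 1400 + 5740 = 147740
EV(B) = 0.25 × 119000 + 0.375 × 67000 + 0.375 × 106000 = 29750 + 25125 + 39750 = 94625
Overall = 0.4 × 147740 + 0.6 × 94625 = 59096 + 56775 = 115871

$115,871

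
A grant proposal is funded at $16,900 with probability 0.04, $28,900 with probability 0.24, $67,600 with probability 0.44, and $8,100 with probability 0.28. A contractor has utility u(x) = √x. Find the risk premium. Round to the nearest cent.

E[u] = 0.04·√16900 + 0.24·√28900 + 0.44·√67600 + 0.28·√8100 = 0.04·130 + 0.24·170 + 0.44·260 + 0.28·90 = 185.6
CE = (185.6)² = 34447.36
Risk premium = EV − CE = 39624 − 34447.36 = 5176.64

$5,176.64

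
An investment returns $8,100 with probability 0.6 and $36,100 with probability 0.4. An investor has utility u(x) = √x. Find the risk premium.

E[u] = 0.6·√8100 + 0.4·√36100 = 0.6·90 + 0.4·190 = 130
CE = (130)² = 16900
Risk premium = EV − CE = 19300 − 16900 = 2400

$2,400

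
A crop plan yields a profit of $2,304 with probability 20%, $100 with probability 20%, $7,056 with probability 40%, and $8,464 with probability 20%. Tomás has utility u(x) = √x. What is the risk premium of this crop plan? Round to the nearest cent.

$951.04

E[u] = 0.2·√2304 + 0.2·√100 + 0.4·√7056 + 0.2·√8464 = 0.2·48 + 0.2·10 + 0.4·84 + 0.2·92 = 63.6
CE = (63.6)² = 4044.96
Risk premium = EV − CE = 4996 − 4044.96 = 951.04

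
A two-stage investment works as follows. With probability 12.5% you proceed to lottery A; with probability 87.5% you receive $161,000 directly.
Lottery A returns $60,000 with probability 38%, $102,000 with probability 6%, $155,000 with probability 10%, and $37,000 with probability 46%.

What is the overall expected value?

EV(A) = 0.38 × 60000 + 0.06 × 102000 + 0.1 × 155000 + 0.46 × 37000 = 22800 + 6120 + 15500 + 17020 = 61440
Branch B: 161000 (certain)
Overall = 0.125 × 61440 + 0.875 × 161000 = 7680 + 140875 = 148555

$148,555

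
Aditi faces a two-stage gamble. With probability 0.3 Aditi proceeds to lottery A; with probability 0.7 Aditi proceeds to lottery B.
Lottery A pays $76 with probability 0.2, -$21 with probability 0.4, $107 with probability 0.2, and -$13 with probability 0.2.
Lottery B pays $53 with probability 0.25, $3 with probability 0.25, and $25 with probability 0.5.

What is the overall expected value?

$26.23

EV(A) = 0.2 × 76 + 0.4 × (-21) + 0.2 × 107 + 0.2 × (-13) = 15.2 − 8.4 + 21.4 − 2.6 = 25.6
EV(B) = 0.25 × 53 + 0.25 × 3 + 0.5 × 25 = 13.25 + 0.75 + 12.5 = 26.5
Overall = 0.3 × 25.6 + 0.7 × 26.5 = 7.68 + 18.55 = 26.23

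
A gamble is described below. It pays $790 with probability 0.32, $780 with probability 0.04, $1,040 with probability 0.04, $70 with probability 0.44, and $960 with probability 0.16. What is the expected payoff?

EV = 0.32 × 790 + 0.04 × 780 + 0.04 × 1040 + 0.44 × 70 + 0.16 × 960 = 252.8 + 31.2 + 41.6 + 30.8 + 153.6 = 510

$510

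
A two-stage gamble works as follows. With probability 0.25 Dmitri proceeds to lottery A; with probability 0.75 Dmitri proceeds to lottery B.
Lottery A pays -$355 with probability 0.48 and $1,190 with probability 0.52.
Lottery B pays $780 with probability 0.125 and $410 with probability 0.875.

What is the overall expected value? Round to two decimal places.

EV(A) = 0.48 × (-355) + 0.52 × 1190 = -170.4 + 618.8 = 448.4
EV(B) = 0.125 × 780 + 0.875 × 410 = 97.5 + 358.75 = 456.25
Overall = 0.25 × 448.4 + 0.75 × 456.25 = 112.1 + 342.1875 = 454.2875

$454.29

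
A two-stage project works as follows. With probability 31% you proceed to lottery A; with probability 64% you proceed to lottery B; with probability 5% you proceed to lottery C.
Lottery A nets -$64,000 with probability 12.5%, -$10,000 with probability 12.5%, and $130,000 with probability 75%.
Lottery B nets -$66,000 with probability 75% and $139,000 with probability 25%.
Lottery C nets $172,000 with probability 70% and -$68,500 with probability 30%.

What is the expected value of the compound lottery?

EV(A) = 0.125 × (-64000) + 0.125 × (-10000) + 0.75 × 130000 = -8000 − 1250 + 97500 = 88250
EV(B) = 0.75 × (-66000) + 0.25 × 139000 = -49500 + 34750 = -14750
EV(C) = 0.7 × 172000 + 0.3 × (-68500) = 120400 − 20550 = 99850
Overall = 0.31 × 88250 + 0.64 × (-14750) + 0.05 × 99850 = 27357.5 − 9440 + 4992.5 = 22910

$22,910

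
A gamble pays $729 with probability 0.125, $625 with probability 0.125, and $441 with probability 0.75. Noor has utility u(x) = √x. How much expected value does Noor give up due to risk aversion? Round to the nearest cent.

$4.94

E[u] = 0.125·√729 + 0.125·√625 + 0.75·√441 = 0.125·27 + 0.125·25 + 0.75·21 = 22.25
CE = (22.25)² = 495.0625
Risk premium = EV − CE = 500 − 495.0625 = 4.9375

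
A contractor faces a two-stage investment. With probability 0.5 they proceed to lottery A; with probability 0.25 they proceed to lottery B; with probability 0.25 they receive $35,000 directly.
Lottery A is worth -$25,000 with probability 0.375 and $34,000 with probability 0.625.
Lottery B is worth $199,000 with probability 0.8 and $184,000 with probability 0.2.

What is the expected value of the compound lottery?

EV(A) = 0.375 × (-25000) + 0.625 × 34000 = -9375 + 21250 = 11875
EV(B) = 0.8 × 199000 + 0.2 × 184000 = 159200 + 36800 = 196000
Branch C: 35000 (certain)
Overall = 0.5 × 11875 + 0.25 × 196000 + 0.25 × 35000 = 5937.5 + 49000 + 8750 = 63687.5

$63,687.50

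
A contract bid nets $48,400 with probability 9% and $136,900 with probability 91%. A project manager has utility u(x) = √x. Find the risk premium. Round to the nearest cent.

E[u] = 0.09·√48400 + 0.91·√136900 = 0.09·220 + 0.91·370 = 356.5
CE = (356.5)² = 127092.25
Risk premium = EV − CE = 128935 − 127092.25 = 1842.75

$1,842.75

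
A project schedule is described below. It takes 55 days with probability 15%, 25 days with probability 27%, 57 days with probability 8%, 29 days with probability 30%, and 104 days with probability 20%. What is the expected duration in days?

49.06 days

EV = 0.15 × 55 + 0.27 × 25 + 0.08 × 57 + 0.3 × 29 + 0.2 × 104 = 8.25 + 6.75 + 4.56 + 8.7 + 20.8 = 49.06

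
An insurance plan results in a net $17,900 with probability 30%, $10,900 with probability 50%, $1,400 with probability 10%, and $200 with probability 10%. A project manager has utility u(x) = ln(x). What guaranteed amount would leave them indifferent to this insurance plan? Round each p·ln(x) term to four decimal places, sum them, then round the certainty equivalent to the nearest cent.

$6,907.06

E[u] = 0.3·ln(17900) + 0.5·ln(10900) + 0.1·ln(1400) + 0.1·ln(200) = 2.9378 + 4.6483 + 0.7244 + 0.5298 = 8.8403
CE = e^8.8403 ≈ 6907.06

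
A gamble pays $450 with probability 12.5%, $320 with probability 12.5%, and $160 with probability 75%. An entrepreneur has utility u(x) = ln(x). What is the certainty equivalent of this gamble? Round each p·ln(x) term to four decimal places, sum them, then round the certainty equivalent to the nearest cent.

E[u] = 0.125·ln(450) + 0.125·ln(320) + 0.75·ln(160) = 0.7637 + 0.7210 + 3.8064 = 5.2911
CE = e^5.2911 ≈ 198.56

$198.56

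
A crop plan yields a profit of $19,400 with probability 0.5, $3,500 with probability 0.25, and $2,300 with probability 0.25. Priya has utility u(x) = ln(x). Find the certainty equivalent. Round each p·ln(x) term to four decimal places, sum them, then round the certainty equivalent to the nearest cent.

E[u] = 0.5·ln(19400) + 0.25·ln(3500) + 0.25·ln(2300) = 4.9365 + 2.0401 + 1.9352 = 8.9118
CE = e^8.9118 ≈ 7419.00

$7,419.00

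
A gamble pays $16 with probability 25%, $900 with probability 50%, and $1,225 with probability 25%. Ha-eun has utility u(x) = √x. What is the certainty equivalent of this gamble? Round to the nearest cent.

E[u] = 0.25·√16 + 0.5·√900 + 0.25·√1225 = 0.25·4 + 0.5·30 + 0.25·35 = 24.75
CE = (24.75)² = 612.5625

$612.56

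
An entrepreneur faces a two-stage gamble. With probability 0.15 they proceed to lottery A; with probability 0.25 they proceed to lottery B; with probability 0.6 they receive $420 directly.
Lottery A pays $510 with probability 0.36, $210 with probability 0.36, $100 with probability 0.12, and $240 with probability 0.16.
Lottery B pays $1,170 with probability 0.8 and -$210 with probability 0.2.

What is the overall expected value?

$521.94

EV(A) = 0.36 × 510 + 0.36 × 210 + 0.12 × 100 + 0.16 × 240 = 183.6 + 75.6 + 12 + 38.4 = 309.6
EV(B) = 0.8 × 1170 + 0.2 × (-210) = 936 − 42 = 894
Branch C: 420 (certain)
Overall = 0.15 × 309.6 + 0.25 × 894 + 0.6 × 420 = 46.44 + 223.5 + 252 = 521.94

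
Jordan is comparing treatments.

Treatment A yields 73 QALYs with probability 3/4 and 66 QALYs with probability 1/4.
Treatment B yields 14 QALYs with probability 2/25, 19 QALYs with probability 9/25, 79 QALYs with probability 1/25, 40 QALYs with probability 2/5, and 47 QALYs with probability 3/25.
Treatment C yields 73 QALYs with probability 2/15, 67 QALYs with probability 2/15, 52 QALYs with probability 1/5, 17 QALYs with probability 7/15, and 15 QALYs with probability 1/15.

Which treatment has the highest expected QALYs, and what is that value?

Treatment A = 3/4 × 73 + 1/4 × 66 = 54.75 + 16.5 = 71.25
Treatment B = 2/25 × 14 + 9/25 × 19 + 1/25 × 79 + 2/5 × 40 + 3/25 × 47 = 1.12 + 6.84 + 3.16 + 16 + 5.64 = 32.76
Treatment C = 2/15 × 73 + 2/15 × 67 + 1/5 × 52 + 7/15 × 17 + 1/15 × 15 = 9.7333 + 8.9333 + 10.4 + 7.9333 + 1 = 38

Treatment A (71.25 QALYs)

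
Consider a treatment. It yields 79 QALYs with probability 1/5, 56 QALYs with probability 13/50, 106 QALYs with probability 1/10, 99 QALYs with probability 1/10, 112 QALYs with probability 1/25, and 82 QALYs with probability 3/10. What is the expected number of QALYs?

EV = 1/5 × 79 + 13/50 × 56 + 1/10 × 106 + 1/10 × 99 + 1/25 × 112 + 3/10 × 82 = 15.8 + 14.56 + 10.6 + 9.9 + 4.48 + 24.6 = 79.94

79.94 QALYs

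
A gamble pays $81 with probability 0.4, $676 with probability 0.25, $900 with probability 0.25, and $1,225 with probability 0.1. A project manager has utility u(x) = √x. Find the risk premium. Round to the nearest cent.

$103.69

E[u] = 0.4·√81 + 0.25·√676 + 0.25·√900 + 0.1·√1225 = 0.4·9 + 0.25·26 + 0.25·30 + 0.1·35 = 21.1
CE = (21.1)² = 445.21
Risk premium = EV − CE = 548.9 − 445.21 = 103.69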